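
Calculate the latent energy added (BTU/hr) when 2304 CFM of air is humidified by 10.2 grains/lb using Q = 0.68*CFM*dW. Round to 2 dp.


Q = 0.68 * 2304 * 10.2 = 15980.54 BTU/hr

15980.54 BTU/hr


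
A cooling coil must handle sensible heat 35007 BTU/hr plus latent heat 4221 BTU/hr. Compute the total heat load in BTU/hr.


Qt = 35007 + 4221 = 39228 BTU/hr

39228 BTU/hr


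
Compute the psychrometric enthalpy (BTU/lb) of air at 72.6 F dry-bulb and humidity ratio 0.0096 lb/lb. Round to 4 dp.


h = 0.24*72.6 + 0.0096*(1061+0.444*72.6) = 27.9191 BTU/lb

27.9191 BTU/lb


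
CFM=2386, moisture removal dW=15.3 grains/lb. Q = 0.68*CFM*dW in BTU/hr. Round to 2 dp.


Q = 0.68 * 2386 * 15.3 = 24823.94 BTU/hr

24823.94 BTU/hr


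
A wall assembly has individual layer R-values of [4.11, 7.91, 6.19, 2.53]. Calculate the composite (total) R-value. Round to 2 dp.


R_total = 4.11 + 7.91 + 6.19 + 2.53 = 20.74

20.74


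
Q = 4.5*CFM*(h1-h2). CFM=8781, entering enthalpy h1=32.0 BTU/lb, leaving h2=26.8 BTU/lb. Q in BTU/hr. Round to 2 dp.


Q = 4.5 * 8781 * (32.0 - 26.8) = 205475.40 BTU/hr

205475.40 BTU/hr


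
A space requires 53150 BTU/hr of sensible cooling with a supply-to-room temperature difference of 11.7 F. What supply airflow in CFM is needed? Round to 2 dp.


CFM = 53150 / (1.08 * 11.7) = 4206.24

4206.24 CFM


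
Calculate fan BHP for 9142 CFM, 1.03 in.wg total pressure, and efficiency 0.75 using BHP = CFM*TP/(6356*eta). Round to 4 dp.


BHP = 9142 * 1.03 / (6356 * 0.75) = 1.9753 hp

1.9753 hp


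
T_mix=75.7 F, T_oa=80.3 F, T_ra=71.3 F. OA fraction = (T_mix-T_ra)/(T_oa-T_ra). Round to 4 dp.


frac = (75.7 - 71.3) / (80.3 - 71.3) = 0.4889

0.4889


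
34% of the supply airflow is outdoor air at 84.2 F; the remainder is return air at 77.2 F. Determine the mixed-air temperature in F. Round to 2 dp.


T_mix = 0.34*84.2 + 0.66*77.2 = 79.58 F

79.58 F


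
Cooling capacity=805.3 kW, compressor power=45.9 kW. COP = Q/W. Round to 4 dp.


COP = 805.3 / 45.9 = 17.5447

17.5447


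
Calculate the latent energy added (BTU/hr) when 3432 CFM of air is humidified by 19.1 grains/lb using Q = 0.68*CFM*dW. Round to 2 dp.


Q = 0.68 * 3432 * 19.1 = 44574.82 BTU/hr

44574.82 BTU/hr


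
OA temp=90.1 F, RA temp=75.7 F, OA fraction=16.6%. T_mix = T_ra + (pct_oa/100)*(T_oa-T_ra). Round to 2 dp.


T_mix = 75.7 + (16.6/100)*(90.1-75.7) = 78.09 F

78.09 F


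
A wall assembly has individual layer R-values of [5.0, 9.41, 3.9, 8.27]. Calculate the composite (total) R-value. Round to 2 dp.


R_total = 5.0 + 9.41 + 3.9 + 8.27 = 26.58

26.58


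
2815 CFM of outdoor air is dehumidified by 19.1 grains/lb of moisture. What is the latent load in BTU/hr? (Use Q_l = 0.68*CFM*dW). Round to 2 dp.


Q = 0.68 * 2815 * 19.1 = 36561.22 BTU/hr

36561.22 BTU/hr


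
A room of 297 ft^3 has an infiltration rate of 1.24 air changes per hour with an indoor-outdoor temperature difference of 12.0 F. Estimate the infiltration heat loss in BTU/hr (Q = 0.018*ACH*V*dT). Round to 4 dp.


Q = 0.018 * 1.24 * 297 * 12.0 = 79.5485 BTU/hr

79.5485 BTU/hr


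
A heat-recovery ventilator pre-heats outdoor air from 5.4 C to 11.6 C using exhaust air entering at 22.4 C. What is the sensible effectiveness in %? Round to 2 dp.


eff = (11.6-5.4)/(22.4-5.4)*100 = 36.47 %

36.47 %


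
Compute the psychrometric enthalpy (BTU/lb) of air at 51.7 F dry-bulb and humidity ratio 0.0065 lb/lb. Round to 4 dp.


h = 0.24*51.7 + 0.0065*(1061+0.444*51.7) = 19.4537 BTU/lb

19.4537 BTU/lb


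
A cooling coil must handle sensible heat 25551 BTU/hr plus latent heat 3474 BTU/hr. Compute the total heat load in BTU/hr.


Qt = 25551 + 3474 = 29025 BTU/hr

29025 BTU/hr


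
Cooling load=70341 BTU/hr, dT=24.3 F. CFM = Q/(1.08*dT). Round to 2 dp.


CFM = 70341 / (1.08 * 24.3) = 2680.27

2680.27 CFM


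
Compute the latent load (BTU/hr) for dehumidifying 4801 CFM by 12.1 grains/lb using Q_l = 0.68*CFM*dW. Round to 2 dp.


Q = 0.68 * 4801 * 12.1 = 39502.63 BTU/hr

39502.63 BTU/hr


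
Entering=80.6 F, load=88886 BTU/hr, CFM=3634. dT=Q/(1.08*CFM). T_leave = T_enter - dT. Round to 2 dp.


dT = 88886/(1.08*3634) = 22.6477
T_leave = 80.6 - 22.6477 = 57.95 F

57.95 F


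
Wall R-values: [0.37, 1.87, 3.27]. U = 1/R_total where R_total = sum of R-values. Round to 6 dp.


R_total = 0.37 + 1.87 + 3.27 = 5.51
U = 1/5.51 = 0.181488

0.181488


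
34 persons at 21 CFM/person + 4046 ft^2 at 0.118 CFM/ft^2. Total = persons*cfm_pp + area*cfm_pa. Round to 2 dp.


Total = 34*21 + 4046*0.118 = 1191.43 CFM

1191.43 CFM


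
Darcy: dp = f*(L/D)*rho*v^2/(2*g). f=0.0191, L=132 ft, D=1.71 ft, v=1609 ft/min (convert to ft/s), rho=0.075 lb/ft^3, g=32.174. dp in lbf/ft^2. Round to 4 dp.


v_fps = 1609/60 = 26.8167 ft/s
dp = 0.0191*(132/1.71)*0.075*26.8167^2/(2*32.174) = 1.2358 lbf/ft^2

1.2358 lbf/ft^2


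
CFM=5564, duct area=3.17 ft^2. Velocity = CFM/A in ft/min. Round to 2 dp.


V = 5564 / 3.17 = 1755.21 ft/min

1755.21 ft/min


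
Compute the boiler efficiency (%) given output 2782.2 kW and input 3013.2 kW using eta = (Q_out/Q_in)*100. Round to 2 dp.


eta = (2782.2/3013.2)*100 = 92.33 %

92.33 %


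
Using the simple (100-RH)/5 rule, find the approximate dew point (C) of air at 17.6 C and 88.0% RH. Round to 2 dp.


Td = 17.6 - (100-88.0)/5 = 15.20 C

15.20 C


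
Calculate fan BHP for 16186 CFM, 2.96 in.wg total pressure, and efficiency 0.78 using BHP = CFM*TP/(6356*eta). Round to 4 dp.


BHP = 16186 * 2.96 / (6356 * 0.78) = 9.6639 hp

9.6639 hp


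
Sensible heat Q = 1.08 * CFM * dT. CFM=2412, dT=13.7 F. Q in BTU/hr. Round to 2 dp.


Q = 1.08 * 2412 * 13.7 = 35687.95 BTU/hr

35687.95 BTU/hr


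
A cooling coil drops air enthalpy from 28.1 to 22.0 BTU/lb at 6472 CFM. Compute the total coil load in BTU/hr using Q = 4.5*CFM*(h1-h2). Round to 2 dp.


Q = 4.5 * 6472 * (28.1 - 22.0) = 177656.40 BTU/hr

177656.40 BTU/hr


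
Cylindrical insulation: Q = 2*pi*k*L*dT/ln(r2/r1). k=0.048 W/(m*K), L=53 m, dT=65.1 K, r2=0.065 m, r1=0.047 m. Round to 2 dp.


Q = 2*pi*0.048*53*65.1/ln(0.065/0.047) = 3209.31 W

3209.31 W


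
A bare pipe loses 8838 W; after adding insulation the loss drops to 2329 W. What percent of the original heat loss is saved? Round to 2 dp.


Savings = ((8838-2329)/8838)*100 = 73.65 %

73.65 %


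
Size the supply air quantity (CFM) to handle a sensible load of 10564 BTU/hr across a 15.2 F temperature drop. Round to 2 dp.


CFM = 10564 / (1.08 * 15.2) = 643.52

643.52 CFM


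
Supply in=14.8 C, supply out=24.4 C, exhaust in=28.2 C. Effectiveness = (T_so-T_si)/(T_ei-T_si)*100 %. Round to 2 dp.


eff = (24.4-14.8)/(28.2-14.8)*100 = 71.64 %

71.64 %


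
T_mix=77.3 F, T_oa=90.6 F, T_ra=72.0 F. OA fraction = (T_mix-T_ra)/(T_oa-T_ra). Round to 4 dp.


frac = (77.3 - 72.0) / (90.6 - 72.0) = 0.2849

0.2849


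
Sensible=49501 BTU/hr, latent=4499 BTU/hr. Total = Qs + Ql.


Qt = 49501 + 4499 = 54000 BTU/hr

54000 BTU/hr


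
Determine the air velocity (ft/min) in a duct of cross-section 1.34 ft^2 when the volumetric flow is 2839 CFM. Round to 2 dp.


V = 2839 / 1.34 = 2118.66 ft/min

2118.66 ft/min


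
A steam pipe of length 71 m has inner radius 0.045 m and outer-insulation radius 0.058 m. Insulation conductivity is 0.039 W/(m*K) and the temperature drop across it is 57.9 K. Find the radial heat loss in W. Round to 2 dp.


Q = 2*pi*0.039*71*57.9/ln(0.058/0.045) = 3969.38 W

3969.38 W


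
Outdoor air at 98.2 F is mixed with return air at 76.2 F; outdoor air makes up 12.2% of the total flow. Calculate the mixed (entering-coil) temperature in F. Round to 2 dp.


T_mix = 76.2 + (12.2/100)*(98.2-76.2) = 78.88 F

78.88 F


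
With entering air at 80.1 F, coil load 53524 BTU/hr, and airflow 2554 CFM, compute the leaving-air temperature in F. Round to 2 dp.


dT = 53524/(1.08*2554) = 19.4046
T_leave = 80.1 - 19.4046 = 60.70 F

60.70 F


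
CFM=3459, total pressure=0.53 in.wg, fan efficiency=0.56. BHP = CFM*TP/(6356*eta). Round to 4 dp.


BHP = 3459 * 0.53 / (6356 * 0.56) = 0.5151 hp

0.5151 hp


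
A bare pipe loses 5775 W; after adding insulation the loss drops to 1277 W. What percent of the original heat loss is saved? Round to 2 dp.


Savings = ((5775-1277)/5775)*100 = 77.89 %

77.89 %


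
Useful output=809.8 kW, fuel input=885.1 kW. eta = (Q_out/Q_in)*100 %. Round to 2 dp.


eta = (809.8/885.1)*100 = 91.49 %

91.49 %


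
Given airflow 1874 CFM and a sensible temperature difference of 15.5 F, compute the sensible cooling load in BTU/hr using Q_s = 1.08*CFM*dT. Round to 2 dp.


Q = 1.08 * 1874 * 15.5 = 31370.76 BTU/hr

31370.76 BTU/hr


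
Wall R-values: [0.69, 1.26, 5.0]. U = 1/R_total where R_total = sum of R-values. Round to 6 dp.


R_total = 0.69 + 1.26 + 5.0 = 6.95
U = 1/6.95 = 0.143885

0.143885


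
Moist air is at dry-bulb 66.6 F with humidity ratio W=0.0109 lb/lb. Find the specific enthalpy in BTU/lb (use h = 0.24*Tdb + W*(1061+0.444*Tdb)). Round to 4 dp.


h = 0.24*66.6 + 0.0109*(1061+0.444*66.6) = 27.8712 BTU/lb

27.8712 BTU/lb


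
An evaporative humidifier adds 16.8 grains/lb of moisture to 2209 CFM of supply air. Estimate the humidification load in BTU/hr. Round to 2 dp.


Q = 0.68 * 2209 * 16.8 = 25235.62 BTU/hr

25235.62 BTU/hr


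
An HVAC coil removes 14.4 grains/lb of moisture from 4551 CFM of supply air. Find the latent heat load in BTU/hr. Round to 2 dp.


Q = 0.68 * 4551 * 14.4 = 44563.39 BTU/hr

44563.39 BTU/hr


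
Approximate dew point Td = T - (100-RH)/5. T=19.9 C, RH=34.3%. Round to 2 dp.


Td = 19.9 - (100-34.3)/5 = 6.76 C

6.76 C


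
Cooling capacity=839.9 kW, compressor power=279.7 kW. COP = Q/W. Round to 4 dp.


COP = 839.9 / 279.7 = 3.0029

3.0029


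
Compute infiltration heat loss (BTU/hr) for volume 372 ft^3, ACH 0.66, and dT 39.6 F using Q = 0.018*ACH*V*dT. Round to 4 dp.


Q = 0.018 * 0.66 * 372 * 39.6 = 175.0067 BTU/hr

175.0067 BTU/hr


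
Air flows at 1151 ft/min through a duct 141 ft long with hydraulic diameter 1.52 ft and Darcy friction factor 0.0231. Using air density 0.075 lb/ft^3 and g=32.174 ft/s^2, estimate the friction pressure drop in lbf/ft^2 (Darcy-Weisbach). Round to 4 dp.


v_fps = 1151/60 = 19.1833 ft/s
dp = 0.0231*(141/1.52)*0.075*19.1833^2/(2*32.174) = 0.9191 lbf/ft^2

0.9191 lbf/ft^2


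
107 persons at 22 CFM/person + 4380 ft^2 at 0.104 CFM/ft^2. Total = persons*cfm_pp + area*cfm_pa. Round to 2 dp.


Total = 107*22 + 4380*0.104 = 2809.52 CFM

2809.52 CFM


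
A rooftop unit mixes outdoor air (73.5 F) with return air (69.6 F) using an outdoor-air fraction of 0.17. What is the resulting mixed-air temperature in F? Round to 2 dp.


T_mix = 0.17*73.5 + 0.83*69.6 = 70.26 F

70.26 F


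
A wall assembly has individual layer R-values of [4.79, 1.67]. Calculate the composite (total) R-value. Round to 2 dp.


R_total = 4.79 + 1.67 = 6.46

6.46


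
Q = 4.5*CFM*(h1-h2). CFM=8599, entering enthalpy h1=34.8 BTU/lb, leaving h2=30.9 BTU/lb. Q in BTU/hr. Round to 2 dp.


Q = 4.5 * 8599 * (34.8 - 30.9) = 150912.45 BTU/hr

150912.45 BTU/hr


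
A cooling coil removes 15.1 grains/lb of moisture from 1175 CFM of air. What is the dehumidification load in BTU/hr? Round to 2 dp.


Q = 0.68 * 1175 * 15.1 = 12064.90 BTU/hr

12064.90 BTU/hr


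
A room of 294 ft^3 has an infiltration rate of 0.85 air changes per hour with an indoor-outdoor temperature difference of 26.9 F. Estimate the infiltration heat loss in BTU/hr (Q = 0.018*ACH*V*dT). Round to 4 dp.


Q = 0.018 * 0.85 * 294 * 26.9 = 121.0016 BTU/hr

121.0016 BTU/hr


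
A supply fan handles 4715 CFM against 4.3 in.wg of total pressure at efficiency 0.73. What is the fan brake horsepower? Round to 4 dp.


BHP = 4715 * 4.3 / (6356 * 0.73) = 4.3696 hp

4.3696 hp


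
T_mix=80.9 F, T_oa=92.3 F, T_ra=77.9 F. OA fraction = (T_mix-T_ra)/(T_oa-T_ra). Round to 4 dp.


frac = (80.9 - 77.9) / (92.3 - 77.9) = 0.2083

0.2083


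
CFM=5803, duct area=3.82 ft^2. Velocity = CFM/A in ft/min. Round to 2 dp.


V = 5803 / 3.82 = 1519.11 ft/min

1519.11 ft/min


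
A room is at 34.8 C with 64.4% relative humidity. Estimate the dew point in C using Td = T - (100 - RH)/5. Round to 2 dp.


Td = 34.8 - (100-64.4)/5 = 27.68 C

27.68 C


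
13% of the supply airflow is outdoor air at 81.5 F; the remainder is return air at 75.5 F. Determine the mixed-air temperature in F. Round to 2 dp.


T_mix = 0.13*81.5 + 0.87*75.5 = 76.28 F

76.28 F


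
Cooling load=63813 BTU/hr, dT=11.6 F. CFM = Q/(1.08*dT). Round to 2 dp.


CFM = 63813 / (1.08 * 11.6) = 5093.63

5093.63 CFM


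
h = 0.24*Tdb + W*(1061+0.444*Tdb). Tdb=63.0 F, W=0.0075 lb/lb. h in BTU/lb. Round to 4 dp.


h = 0.24*63.0 + 0.0075*(1061+0.444*63.0) = 23.2873 BTU/lb

23.2873 BTU/lb


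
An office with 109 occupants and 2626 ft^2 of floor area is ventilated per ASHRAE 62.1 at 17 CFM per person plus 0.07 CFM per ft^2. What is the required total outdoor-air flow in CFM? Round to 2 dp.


Total = 109*17 + 2626*0.07 = 2036.82 CFM

2036.82 CFM


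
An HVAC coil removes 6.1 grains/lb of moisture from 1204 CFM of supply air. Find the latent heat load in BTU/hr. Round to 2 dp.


Q = 0.68 * 1204 * 6.1 = 4994.19 BTU/hr

4994.19 BTU/hr


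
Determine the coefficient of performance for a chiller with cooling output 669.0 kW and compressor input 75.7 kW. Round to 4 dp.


COP = 669.0 / 75.7 = 8.8375

8.8375


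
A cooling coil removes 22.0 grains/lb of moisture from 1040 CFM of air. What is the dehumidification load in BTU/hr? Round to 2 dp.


Q = 0.68 * 1040 * 22.0 = 15558.40 BTU/hr

15558.40 BTU/hr


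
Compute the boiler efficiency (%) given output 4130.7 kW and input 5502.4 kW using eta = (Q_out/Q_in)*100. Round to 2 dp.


eta = (4130.7/5502.4)*100 = 75.07 %

75.07 %


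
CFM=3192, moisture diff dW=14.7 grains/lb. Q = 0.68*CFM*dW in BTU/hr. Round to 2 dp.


Q = 0.68 * 3192 * 14.7 = 31907.23 BTU/hr

31907.23 BTU/hr


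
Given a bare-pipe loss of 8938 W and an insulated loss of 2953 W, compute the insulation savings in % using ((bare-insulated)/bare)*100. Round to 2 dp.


Savings = ((8938-2953)/8938)*100 = 66.96 %

66.96 %


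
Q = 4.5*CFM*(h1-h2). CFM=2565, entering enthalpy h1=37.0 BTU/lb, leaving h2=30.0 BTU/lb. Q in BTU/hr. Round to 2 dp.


Q = 4.5 * 2565 * (37.0 - 30.0) = 80797.50 BTU/hr

80797.50 BTU/hr


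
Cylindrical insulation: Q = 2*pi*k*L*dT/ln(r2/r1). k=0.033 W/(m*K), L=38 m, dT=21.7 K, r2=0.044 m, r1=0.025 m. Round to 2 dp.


Q = 2*pi*0.033*38*21.7/ln(0.044/0.025) = 302.45 W

302.45 W


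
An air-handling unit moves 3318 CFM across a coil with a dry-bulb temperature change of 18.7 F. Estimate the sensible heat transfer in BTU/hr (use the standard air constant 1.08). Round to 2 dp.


Q = 1.08 * 3318 * 18.7 = 67010.33 BTU/hr

67010.33 BTU/hr


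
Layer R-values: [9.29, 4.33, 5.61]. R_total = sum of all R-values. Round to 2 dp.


R_total = 9.29 + 4.33 + 5.61 = 19.23

19.23


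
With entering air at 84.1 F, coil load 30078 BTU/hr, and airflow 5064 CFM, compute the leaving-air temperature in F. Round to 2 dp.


dT = 30078/(1.08*5064) = 5.4996
T_leave = 84.1 - 5.4996 = 78.60 F

78.60 F


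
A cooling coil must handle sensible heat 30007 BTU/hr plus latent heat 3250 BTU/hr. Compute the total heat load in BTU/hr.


Qt = 30007 + 3250 = 33257 BTU/hr

33257 BTU/hr


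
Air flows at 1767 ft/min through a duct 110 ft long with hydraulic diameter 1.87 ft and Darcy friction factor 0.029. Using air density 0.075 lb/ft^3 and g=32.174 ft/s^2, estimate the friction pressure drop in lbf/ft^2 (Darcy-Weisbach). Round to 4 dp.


v_fps = 1767/60 = 29.45 ft/s
dp = 0.029*(110/1.87)*0.075*29.45^2/(2*32.174) = 1.7244 lbf/ft^2

1.7244 lbf/ft^2


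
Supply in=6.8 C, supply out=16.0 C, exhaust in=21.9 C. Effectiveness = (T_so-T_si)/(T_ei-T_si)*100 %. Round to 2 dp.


eff = (16.0-6.8)/(21.9-6.8)*100 = 60.93 %

60.93 %


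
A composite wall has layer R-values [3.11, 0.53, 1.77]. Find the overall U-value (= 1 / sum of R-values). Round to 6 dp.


R_total = 3.11 + 0.53 + 1.77 = 5.41
U = 1/5.41 = 0.184843

0.184843


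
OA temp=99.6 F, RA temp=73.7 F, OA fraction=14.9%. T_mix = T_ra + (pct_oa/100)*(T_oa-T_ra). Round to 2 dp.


T_mix = 73.7 + (14.9/100)*(99.6-73.7) = 77.56 F

77.56 F


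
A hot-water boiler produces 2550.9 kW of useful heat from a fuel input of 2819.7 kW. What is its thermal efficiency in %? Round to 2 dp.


eta = (2550.9/2819.7)*100 = 90.47 %

90.47 %


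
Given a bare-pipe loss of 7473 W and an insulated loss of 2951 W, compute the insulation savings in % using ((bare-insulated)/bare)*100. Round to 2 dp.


Savings = ((7473-2951)/7473)*100 = 60.51 %

60.51 %


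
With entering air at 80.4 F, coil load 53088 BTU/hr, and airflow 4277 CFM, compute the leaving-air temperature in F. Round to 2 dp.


dT = 53088/(1.08*4277) = 11.4930
T_leave = 80.4 - 11.4930 = 68.91 F

68.91 F


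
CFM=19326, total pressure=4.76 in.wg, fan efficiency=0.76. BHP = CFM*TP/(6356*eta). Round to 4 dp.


BHP = 19326 * 4.76 / (6356 * 0.76) = 19.0437 hp

19.0437 hp


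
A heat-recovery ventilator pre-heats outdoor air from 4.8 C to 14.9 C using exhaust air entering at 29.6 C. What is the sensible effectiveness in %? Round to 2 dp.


eff = (14.9-4.8)/(29.6-4.8)*100 = 40.73 %

40.73 %


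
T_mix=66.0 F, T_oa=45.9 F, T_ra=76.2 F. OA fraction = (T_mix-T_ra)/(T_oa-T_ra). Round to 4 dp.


frac = (66.0 - 76.2) / (45.9 - 76.2) = 0.3366

0.3366


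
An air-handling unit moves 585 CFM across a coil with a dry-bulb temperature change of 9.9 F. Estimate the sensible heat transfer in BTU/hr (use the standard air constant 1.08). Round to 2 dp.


Q = 1.08 * 585 * 9.9 = 6254.82 BTU/hr

6254.82 BTU/hr


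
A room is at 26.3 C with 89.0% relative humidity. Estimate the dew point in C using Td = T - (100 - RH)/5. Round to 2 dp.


Td = 26.3 - (100-89.0)/5 = 24.10 C

24.10 C


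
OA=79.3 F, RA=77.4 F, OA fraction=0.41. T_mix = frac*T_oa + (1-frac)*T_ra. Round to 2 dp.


T_mix = 0.41*79.3 + 0.59*77.4 = 78.18 F

78.18 F


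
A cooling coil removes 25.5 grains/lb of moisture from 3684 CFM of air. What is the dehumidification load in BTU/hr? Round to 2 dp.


Q = 0.68 * 3684 * 25.5 = 63880.56 BTU/hr

63880.56 BTU/hr


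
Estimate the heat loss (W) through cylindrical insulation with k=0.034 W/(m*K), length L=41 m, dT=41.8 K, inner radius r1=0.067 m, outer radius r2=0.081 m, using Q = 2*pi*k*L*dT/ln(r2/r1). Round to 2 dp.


Q = 2*pi*0.034*41*41.8/ln(0.081/0.067) = 1929.40 W

1929.40 W


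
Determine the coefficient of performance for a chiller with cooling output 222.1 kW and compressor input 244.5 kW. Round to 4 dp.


COP = 222.1 / 244.5 = 0.9084

0.9084


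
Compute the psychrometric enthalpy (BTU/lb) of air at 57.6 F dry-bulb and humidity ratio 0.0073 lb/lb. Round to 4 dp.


h = 0.24*57.6 + 0.0073*(1061+0.444*57.6) = 21.7560 BTU/lb

21.7560 BTU/lb


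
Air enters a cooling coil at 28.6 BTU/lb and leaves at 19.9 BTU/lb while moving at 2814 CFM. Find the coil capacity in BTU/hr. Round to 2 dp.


Q = 4.5 * 2814 * (28.6 - 19.9) = 110168.10 BTU/hr

110168.10 BTU/hr


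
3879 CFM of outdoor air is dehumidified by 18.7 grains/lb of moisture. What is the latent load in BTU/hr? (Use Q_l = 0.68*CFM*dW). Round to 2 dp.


Q = 0.68 * 3879 * 18.7 = 49325.36 BTU/hr

49325.36 BTU/hr


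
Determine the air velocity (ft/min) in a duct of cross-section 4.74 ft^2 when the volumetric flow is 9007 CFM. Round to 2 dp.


V = 9007 / 4.74 = 1900.21 ft/min

1900.21 ft/min


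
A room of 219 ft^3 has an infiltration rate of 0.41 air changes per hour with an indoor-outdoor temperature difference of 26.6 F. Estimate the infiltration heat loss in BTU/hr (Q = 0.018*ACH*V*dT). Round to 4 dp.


Q = 0.018 * 0.41 * 219 * 26.6 = 42.9915 BTU/hr

42.9915 BTU/hr


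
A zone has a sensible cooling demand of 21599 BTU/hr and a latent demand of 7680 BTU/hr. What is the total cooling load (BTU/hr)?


Qt = 21599 + 7680 = 29279 BTU/hr

29279 BTU/hr


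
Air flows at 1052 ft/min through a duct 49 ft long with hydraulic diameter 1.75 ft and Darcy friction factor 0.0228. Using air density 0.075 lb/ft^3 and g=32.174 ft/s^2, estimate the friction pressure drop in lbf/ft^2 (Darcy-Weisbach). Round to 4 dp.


v_fps = 1052/60 = 17.5333 ft/s
dp = 0.0228*(49/1.75)*0.075*17.5333^2/(2*32.174) = 0.2287 lbf/ft^2

0.2287 lbf/ft^2


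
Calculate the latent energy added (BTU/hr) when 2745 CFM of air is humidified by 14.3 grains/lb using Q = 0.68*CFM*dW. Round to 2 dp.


Q = 0.68 * 2745 * 14.3 = 26692.38 BTU/hr

26692.38 BTU/hr


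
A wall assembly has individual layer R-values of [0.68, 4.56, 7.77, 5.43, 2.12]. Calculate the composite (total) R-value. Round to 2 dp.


R_total = 0.68 + 4.56 + 7.77 + 5.43 + 2.12 = 20.56

20.56


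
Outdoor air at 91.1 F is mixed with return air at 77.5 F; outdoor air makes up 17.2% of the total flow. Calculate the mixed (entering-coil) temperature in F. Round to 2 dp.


T_mix = 77.5 + (17.2/100)*(91.1-77.5) = 79.84 F

79.84 F


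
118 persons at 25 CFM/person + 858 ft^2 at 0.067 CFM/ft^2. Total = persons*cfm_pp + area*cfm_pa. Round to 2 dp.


Total = 118*25 + 858*0.067 = 3007.49 CFM

3007.49 CFM


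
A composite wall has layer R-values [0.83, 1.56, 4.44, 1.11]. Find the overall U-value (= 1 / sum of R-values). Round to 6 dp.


R_total = 0.83 + 1.56 + 4.44 + 1.11 = 7.94
U = 1/7.94 = 0.125945

0.125945


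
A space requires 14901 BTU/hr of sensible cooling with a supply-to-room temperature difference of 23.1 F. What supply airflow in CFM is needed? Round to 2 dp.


CFM = 14901 / (1.08 * 23.1) = 597.28

597.28 CFM


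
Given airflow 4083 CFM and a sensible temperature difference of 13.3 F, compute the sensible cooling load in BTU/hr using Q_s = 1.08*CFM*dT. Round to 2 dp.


Q = 1.08 * 4083 * 13.3 = 58648.21 BTU/hr

58648.21 BTU/hr


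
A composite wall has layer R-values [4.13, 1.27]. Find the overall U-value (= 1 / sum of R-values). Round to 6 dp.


R_total = 4.13 + 1.27 = 5.40
U = 1/5.40 = 0.185185

0.185185


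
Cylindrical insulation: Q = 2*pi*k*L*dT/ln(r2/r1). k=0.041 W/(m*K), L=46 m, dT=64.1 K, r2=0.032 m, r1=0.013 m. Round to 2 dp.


Q = 2*pi*0.041*46*64.1/ln(0.032/0.013) = 843.25 W

843.25 W


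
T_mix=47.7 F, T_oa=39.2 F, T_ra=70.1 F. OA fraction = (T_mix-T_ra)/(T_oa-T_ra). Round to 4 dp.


frac = (47.7 - 70.1) / (39.2 - 70.1) = 0.7249

0.7249


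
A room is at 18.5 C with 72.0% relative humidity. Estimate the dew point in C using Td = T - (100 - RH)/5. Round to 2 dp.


Td = 18.5 - (100-72.0)/5 = 12.90 C

12.90 C


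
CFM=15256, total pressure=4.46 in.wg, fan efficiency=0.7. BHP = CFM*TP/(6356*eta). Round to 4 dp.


BHP = 15256 * 4.46 / (6356 * 0.7) = 15.2930 hp

15.2930 hp


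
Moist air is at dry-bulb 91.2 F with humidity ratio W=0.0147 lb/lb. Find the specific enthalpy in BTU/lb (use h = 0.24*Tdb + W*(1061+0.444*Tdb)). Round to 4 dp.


h = 0.24*91.2 + 0.0147*(1061+0.444*91.2) = 38.0799 BTU/lb

38.0799 BTU/lb


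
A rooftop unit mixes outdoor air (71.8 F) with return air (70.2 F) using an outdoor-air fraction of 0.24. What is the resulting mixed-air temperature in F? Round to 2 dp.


T_mix = 0.24*71.8 + 0.76*70.2 = 70.58 F

70.58 F


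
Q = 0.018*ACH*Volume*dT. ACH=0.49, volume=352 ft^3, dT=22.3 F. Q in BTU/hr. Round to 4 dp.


Q = 0.018 * 0.49 * 352 * 22.3 = 69.2335 BTU/hr

69.2335 BTU/hr


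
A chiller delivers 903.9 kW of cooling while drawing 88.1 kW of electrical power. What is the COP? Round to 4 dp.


COP = 903.9 / 88.1 = 10.2599

10.2599


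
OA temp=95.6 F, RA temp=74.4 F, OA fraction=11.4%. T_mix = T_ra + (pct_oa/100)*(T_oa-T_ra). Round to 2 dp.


T_mix = 74.4 + (11.4/100)*(95.6-74.4) = 76.82 F

76.82 F


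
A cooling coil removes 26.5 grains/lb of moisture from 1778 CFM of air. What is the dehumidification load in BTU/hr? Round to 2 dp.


Q = 0.68 * 1778 * 26.5 = 32039.56 BTU/hr

32039.56 BTU/hr


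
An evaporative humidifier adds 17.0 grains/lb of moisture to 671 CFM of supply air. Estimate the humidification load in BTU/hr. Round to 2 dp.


Q = 0.68 * 671 * 17.0 = 7756.76 BTU/hr

7756.76 BTU/hr


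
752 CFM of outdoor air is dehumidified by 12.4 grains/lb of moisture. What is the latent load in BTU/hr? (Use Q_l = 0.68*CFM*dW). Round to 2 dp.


Q = 0.68 * 752 * 12.4 = 6340.86 BTU/hr

6340.86 BTU/hr


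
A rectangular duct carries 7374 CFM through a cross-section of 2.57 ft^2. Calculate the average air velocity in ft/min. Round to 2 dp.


V = 7374 / 2.57 = 2869.26 ft/min

2869.26 ft/min


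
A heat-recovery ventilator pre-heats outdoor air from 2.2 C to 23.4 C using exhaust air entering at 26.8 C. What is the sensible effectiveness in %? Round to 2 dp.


eff = (23.4-2.2)/(26.8-2.2)*100 = 86.18 %

86.18 %


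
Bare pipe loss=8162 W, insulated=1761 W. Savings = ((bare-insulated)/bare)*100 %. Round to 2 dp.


Savings = ((8162-1761)/8162)*100 = 78.42 %

78.42 %


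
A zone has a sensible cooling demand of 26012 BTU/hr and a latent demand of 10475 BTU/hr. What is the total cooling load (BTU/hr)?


Qt = 26012 + 10475 = 36487 BTU/hr

36487 BTU/hr


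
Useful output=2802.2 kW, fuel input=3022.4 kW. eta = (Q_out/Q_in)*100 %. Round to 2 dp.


eta = (2802.2/3022.4)*100 = 92.71 %

92.71 %


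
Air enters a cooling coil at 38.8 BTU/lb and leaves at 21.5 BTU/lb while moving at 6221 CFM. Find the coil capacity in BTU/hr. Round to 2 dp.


Q = 4.5 * 6221 * (38.8 - 21.5) = 484304.85 BTU/hr

484304.85 BTU/hr


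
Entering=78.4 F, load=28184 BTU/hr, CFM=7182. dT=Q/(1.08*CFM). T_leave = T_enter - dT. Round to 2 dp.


dT = 28184/(1.08*7182) = 3.6336
T_leave = 78.4 - 3.6336 = 74.77 F

74.77 F


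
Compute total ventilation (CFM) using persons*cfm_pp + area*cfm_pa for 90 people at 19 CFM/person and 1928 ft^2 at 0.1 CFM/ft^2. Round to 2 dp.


Total = 90*19 + 1928*0.1 = 1902.80 CFM

1902.80 CFM


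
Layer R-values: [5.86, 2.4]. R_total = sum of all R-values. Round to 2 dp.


R_total = 5.86 + 2.4 = 8.26

8.26


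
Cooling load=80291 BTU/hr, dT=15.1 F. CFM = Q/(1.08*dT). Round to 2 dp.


CFM = 80291 / (1.08 * 15.1) = 4923.41

4923.41 CFM


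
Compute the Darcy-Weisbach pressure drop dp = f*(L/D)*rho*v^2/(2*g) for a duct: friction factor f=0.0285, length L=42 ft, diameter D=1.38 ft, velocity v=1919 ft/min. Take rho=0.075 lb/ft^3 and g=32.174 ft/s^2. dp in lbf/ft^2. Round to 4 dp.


v_fps = 1919/60 = 31.9833 ft/s
dp = 0.0285*(42/1.38)*0.075*31.9833^2/(2*32.174) = 1.0342 lbf/ft^2

1.0342 lbf/ft^2


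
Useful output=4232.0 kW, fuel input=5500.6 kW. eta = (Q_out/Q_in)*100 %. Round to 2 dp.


eta = (4232.0/5500.6)*100 = 76.94 %

76.94 %


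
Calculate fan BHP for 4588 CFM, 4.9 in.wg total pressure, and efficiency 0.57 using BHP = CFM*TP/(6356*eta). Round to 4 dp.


BHP = 4588 * 4.9 / (6356 * 0.57) = 6.2053 hp

6.2053 hp


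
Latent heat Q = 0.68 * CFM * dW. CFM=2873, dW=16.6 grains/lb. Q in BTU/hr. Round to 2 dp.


Q = 0.68 * 2873 * 16.6 = 32430.42 BTU/hr

32430.42 BTU/hr


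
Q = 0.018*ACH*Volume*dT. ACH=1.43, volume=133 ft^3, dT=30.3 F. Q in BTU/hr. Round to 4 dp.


Q = 0.018 * 1.43 * 133 * 30.3 = 103.7296 BTU/hr

103.7296 BTU/hr


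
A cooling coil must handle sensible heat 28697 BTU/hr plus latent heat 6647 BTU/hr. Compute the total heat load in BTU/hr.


Qt = 28697 + 6647 = 35344 BTU/hr

35344 BTU/hr


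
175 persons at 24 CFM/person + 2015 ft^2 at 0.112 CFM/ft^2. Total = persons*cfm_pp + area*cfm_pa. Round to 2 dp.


Total = 175*24 + 2015*0.112 = 4425.68 CFM

4425.68 CFM


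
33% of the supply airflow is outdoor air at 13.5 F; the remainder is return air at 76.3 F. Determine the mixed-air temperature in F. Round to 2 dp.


T_mix = 0.33*13.5 + 0.67*76.3 = 55.58 F

55.58 F


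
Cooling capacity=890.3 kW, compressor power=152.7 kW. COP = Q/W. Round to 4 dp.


COP = 890.3 / 152.7 = 5.8304

5.8304


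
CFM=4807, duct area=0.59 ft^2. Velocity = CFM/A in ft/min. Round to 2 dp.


V = 4807 / 0.59 = 8147.46 ft/min

8147.46 ft/min


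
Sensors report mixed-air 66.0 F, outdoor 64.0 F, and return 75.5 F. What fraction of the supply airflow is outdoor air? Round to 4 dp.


frac = (66.0 - 75.5) / (64.0 - 75.5) = 0.8261

0.8261


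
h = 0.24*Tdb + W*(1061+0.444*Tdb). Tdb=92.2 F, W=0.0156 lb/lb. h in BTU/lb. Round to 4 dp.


h = 0.24*92.2 + 0.0156*(1061+0.444*92.2) = 39.3182 BTU/lb

39.3182 BTU/lb


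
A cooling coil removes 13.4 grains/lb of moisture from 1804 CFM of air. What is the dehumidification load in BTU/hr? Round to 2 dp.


Q = 0.68 * 1804 * 13.4 = 16438.05 BTU/hr

16438.05 BTU/hr


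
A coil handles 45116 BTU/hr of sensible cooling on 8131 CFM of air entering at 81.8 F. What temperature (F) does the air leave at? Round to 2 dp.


dT = 45116/(1.08*8131) = 5.1376
T_leave = 81.8 - 5.1376 = 76.66 F

76.66 F


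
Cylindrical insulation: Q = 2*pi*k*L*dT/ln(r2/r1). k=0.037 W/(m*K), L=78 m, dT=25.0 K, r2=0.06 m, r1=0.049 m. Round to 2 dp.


Q = 2*pi*0.037*78*25.0/ln(0.06/0.049) = 2238.41 W

2238.41 W


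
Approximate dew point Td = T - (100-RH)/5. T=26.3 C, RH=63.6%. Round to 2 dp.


Td = 26.3 - (100-63.6)/5 = 19.02 C

19.02 C


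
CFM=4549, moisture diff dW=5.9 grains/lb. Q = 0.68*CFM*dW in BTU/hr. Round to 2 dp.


Q = 0.68 * 4549 * 5.9 = 18250.59 BTU/hr

18250.59 BTU/hr


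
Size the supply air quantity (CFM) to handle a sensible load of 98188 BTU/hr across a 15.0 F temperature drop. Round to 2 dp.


CFM = 98188 / (1.08 * 15.0) = 6060.99

6060.99 CFM


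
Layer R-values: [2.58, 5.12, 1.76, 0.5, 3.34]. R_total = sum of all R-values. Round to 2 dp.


R_total = 2.58 + 5.12 + 1.76 + 0.5 + 3.34 = 13.30

13.30


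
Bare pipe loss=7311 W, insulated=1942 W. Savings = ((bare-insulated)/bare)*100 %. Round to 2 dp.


Savings = ((7311-1942)/7311)*100 = 73.44 %

73.44 %


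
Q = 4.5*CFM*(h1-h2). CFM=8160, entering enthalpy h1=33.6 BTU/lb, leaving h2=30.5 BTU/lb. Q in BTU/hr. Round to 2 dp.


Q = 4.5 * 8160 * (33.6 - 30.5) = 113832.00 BTU/hr

113832.00 BTU/hr


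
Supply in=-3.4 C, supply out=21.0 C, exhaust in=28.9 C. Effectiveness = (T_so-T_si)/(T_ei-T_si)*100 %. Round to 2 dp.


eff = (21.0-(-3.4))/(28.9-(-3.4))*100 = 75.54 %

75.54 %


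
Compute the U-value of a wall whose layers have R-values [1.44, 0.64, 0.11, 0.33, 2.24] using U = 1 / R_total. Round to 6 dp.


R_total = 1.44 + 0.64 + 0.11 + 0.33 + 2.24 = 4.76
U = 1/4.76 = 0.210084

0.210084


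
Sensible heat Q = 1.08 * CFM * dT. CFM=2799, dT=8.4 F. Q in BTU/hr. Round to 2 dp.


Q = 1.08 * 2799 * 8.4 = 25392.53 BTU/hr

25392.53 BTU/hr


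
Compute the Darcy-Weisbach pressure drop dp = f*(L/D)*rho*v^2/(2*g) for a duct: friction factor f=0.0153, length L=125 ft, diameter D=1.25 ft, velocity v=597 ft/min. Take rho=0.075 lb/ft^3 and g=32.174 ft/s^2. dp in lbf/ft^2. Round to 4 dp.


v_fps = 597/60 = 9.95 ft/s
dp = 0.0153*(125/1.25)*0.075*9.95^2/(2*32.174) = 0.1765 lbf/ft^2

0.1765 lbf/ft^2


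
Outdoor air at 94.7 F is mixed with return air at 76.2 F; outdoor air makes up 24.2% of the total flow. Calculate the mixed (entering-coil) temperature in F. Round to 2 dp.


T_mix = 76.2 + (24.2/100)*(94.7-76.2) = 80.68 F

80.68 F


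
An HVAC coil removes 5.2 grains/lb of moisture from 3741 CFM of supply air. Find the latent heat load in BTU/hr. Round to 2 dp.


Q = 0.68 * 3741 * 5.2 = 13228.18 BTU/hr

13228.18 BTU/hr


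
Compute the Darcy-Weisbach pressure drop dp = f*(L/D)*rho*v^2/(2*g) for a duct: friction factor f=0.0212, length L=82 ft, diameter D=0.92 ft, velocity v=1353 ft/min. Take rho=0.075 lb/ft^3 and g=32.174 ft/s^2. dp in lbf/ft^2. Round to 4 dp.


v_fps = 1353/60 = 22.55 ft/s
dp = 0.0212*(82/0.92)*0.075*22.55^2/(2*32.174) = 1.1199 lbf/ft^2

1.1199 lbf/ft^2


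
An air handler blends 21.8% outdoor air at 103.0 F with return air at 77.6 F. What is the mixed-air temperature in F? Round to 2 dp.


T_mix = 77.6 + (21.8/100)*(103.0-77.6) = 83.14 F

83.14 F


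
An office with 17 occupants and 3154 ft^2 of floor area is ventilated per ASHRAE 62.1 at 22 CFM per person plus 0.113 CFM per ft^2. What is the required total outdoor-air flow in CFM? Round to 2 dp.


Total = 17*22 + 3154*0.113 = 730.40 CFM

730.40 CFM


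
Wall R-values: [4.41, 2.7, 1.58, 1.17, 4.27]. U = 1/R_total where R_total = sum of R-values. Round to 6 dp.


R_total = 4.41 + 2.7 + 1.58 + 1.17 + 4.27 = 14.13
U = 1/14.13 = 0.070771

0.070771


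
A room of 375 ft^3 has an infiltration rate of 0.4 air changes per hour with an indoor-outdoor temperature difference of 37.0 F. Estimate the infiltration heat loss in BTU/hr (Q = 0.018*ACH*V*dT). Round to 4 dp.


Q = 0.018 * 0.4 * 375 * 37.0 = 99.9000 BTU/hr

99.9000 BTU/hr


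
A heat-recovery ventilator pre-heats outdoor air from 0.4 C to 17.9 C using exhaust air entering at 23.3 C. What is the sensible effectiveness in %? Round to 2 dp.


eff = (17.9-0.4)/(23.3-0.4)*100 = 76.42 %

76.42 %


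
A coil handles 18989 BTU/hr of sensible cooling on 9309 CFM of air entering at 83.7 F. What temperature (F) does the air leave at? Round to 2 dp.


dT = 18989/(1.08*9309) = 1.8888
T_leave = 83.7 - 1.8888 = 81.81 F

81.81 F


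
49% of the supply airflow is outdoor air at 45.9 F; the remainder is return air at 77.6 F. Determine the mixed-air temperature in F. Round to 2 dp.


T_mix = 0.49*45.9 + 0.51*77.6 = 62.07 F

62.07 F


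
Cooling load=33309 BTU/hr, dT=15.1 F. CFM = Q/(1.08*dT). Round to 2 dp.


CFM = 33309 / (1.08 * 15.1) = 2042.49

2042.49 CFM


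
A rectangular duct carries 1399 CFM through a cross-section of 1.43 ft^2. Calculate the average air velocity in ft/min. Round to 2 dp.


V = 1399 / 1.43 = 978.32 ft/min

978.32 ft/min


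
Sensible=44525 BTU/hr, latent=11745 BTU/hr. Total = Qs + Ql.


Qt = 44525 + 11745 = 56270 BTU/hr

56270 BTU/hr


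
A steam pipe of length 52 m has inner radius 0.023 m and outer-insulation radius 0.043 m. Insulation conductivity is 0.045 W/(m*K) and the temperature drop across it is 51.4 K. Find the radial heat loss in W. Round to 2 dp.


Q = 2*pi*0.045*52*51.4/ln(0.043/0.023) = 1207.78 W

1207.78 W


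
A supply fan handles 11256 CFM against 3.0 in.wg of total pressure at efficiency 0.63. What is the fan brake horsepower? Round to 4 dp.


BHP = 11256 * 3.0 / (6356 * 0.63) = 8.4330 hp

8.4330 hp


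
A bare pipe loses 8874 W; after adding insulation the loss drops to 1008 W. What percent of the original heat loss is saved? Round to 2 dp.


Savings = ((8874-1008)/8874)*100 = 88.64 %

88.64 %


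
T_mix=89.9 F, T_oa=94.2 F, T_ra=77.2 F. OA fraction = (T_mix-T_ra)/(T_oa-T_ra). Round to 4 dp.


frac = (89.9 - 77.2) / (94.2 - 77.2) = 0.7471

0.7471


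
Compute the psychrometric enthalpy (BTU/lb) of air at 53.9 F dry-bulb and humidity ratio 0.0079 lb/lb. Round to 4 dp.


h = 0.24*53.9 + 0.0079*(1061+0.444*53.9) = 21.5070 BTU/lb

21.5070 BTU/lb


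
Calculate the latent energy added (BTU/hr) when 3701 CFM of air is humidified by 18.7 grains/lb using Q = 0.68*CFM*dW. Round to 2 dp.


Q = 0.68 * 3701 * 18.7 = 47061.92 BTU/hr

47061.92 BTU/hr


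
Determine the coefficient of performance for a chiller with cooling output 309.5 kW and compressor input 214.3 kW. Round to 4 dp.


COP = 309.5 / 214.3 = 1.4442

1.4442


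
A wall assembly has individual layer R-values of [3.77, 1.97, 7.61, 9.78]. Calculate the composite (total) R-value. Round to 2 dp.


R_total = 3.77 + 1.97 + 7.61 + 9.78 = 23.13

23.13


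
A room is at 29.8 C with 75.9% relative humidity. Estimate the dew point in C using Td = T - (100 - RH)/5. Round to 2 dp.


Td = 29.8 - (100-75.9)/5 = 24.98 C

24.98 C


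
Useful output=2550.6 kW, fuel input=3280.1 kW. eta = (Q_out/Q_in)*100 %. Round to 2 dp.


eta = (2550.6/3280.1)*100 = 77.76 %

77.76 %


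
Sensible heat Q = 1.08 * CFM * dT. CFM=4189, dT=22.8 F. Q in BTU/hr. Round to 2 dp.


Q = 1.08 * 4189 * 22.8 = 103149.94 BTU/hr

103149.94 BTU/hr


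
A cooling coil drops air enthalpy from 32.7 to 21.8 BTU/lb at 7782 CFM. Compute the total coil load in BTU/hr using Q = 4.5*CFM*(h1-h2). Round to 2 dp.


Q = 4.5 * 7782 * (32.7 - 21.8) = 381707.10 BTU/hr

381707.10 BTU/hr


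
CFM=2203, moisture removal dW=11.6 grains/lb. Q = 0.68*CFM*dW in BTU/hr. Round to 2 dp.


Q = 0.68 * 2203 * 11.6 = 17377.26 BTU/hr

17377.26 BTU/hr


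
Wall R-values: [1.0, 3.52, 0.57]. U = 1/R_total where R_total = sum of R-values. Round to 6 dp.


R_total = 1.0 + 3.52 + 0.57 = 5.09
U = 1/5.09 = 0.196464

0.196464


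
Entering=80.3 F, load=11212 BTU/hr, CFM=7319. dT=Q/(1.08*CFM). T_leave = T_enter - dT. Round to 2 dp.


dT = 11212/(1.08*7319) = 1.4184
T_leave = 80.3 - 1.4184 = 78.88 F

78.88 F


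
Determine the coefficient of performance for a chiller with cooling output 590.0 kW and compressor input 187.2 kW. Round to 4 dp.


COP = 590.0 / 187.2 = 3.1517

3.1517


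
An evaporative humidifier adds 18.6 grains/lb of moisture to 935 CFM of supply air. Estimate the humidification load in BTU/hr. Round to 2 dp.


Q = 0.68 * 935 * 18.6 = 11825.88 BTU/hr

11825.88 BTU/hr


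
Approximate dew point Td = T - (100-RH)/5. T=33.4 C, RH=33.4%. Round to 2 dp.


Td = 33.4 - (100-33.4)/5 = 20.08 C

20.08 C


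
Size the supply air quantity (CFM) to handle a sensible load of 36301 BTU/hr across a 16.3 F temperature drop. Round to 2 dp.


CFM = 36301 / (1.08 * 16.3) = 2062.09

2062.09 CFM


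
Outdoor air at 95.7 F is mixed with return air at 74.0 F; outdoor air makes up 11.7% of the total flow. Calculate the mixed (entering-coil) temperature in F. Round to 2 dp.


T_mix = 74.0 + (11.7/100)*(95.7-74.0) = 76.54 F

76.54 F


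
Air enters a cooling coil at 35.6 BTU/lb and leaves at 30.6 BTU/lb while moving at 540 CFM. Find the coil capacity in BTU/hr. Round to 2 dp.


Q = 4.5 * 540 * (35.6 - 30.6) = 12150.00 BTU/hr

12150.00 BTU/hr


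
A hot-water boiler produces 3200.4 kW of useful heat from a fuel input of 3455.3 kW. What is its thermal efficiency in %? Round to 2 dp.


eta = (3200.4/3455.3)*100 = 92.62 %

92.62 %


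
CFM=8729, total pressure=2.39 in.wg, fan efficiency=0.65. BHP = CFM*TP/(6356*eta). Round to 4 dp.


BHP = 8729 * 2.39 / (6356 * 0.65) = 5.0497 hp

5.0497 hp


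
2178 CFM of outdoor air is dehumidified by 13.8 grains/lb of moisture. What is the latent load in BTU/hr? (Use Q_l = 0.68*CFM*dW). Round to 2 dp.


Q = 0.68 * 2178 * 13.8 = 20438.35 BTU/hr

20438.35 BTU/hr


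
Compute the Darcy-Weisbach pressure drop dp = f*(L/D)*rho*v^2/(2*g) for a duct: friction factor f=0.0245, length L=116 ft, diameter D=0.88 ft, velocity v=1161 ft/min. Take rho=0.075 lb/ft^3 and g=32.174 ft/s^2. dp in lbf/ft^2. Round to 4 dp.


v_fps = 1161/60 = 19.35 ft/s
dp = 0.0245*(116/0.88)*0.075*19.35^2/(2*32.174) = 1.4094 lbf/ft^2

1.4094 lbf/ft^2


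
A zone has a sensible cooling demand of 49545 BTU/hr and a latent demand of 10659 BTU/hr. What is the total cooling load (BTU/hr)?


Qt = 49545 + 10659 = 60204 BTU/hr

60204 BTU/hr


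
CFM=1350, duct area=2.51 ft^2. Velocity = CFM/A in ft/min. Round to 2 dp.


V = 1350 / 2.51 = 537.85 ft/min

537.85 ft/min


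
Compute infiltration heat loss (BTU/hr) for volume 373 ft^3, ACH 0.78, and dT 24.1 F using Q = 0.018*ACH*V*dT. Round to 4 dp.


Q = 0.018 * 0.78 * 373 * 24.1 = 126.2098 BTU/hr

126.2098 BTU/hr
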